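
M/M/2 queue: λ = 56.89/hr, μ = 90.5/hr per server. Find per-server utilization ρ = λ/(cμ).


ρ = λ/(cμ) = 56.89/(2·90.5) = 56.89/181.00 = 0.3143

Final: 0.3143


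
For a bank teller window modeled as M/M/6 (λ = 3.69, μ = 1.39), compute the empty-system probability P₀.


a = λ/μ = 3.69/1.39 = 2.6547; ρ = a/c = 0.4424
Σ_{k=0}^{5} a^k/k! (terms k=0..5) = 1.00000 + 2.65468 + 3.52365 + 3.11805 + 2.06936 + 1.09869 = 13.46443
Tail: a^6/(6!(1−ρ)) = 350.00109/(720·0.5576) = 0.87187
P₀ = 1/(13.46443 + 0.87187) = 1/14.33630 = 0.069753

Final: 0.069753


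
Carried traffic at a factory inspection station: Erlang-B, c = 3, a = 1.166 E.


B(3,1.166) = 0.084954 (Erlang-B)
Carried load = a(1 − B) = 1.166·(1 − 0.084954) = 1.166·0.915046 = 1.0669 E

Final: 1.0669 Erlangs


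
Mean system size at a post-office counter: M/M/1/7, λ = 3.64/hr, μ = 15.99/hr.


ρ = 3.64/15.99 = 0.2276
L = ρ[1 − (K+1)ρ^K + Kρ^(K+1)] / [(1−ρ)(1−ρ^(K+1))]
Numerator: 0.2276·(1 − 8·0.00003168 + 7·0.000007211) = 0.227596
Denominator: (0.7724)·(0.999993) = 0.772352
L = 0.227596/0.772352 = 0.2947

Final: 0.2947


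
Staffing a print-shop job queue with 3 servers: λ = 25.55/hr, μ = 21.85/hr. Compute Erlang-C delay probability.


a = λ/μ = 1.1693; ρ = a/3 = 0.3898
P₀ = 0.303978 (from M/M/c formula)
C(c,a) = [a^c/(c!(1−ρ))]·P₀ = [1.59889/(6·0.6102)]·0.303978
= 0.43670·0.303978 = 0.132746

Final: 0.132746


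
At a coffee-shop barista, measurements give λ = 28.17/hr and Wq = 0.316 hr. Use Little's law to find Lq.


Lq = λWq = 28.17·0.316 = 8.9017

Final: 8.9017


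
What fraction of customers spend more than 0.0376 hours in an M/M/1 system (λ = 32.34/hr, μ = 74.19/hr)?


W ~ Exponential(μ−λ) for M/M/1.
μ − λ = 74.19 − 32.34 = 41.8500
P(W > t) = e^{−(μ−λ)t} = e^{−1.5736} = 0.207306

Final: 0.207306


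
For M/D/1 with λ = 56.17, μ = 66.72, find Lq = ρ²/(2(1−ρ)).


ρ = 56.17/66.72 = 0.8419
M/D/1: Lq = ρ²/(2(1−ρ)) = 0.7088/(2·0.1581) = 2.24115

Final: 2.24115


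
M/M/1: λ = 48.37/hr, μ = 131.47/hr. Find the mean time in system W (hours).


W = 1/(μ−λ) = 1/(131.47 − 48.37) = 1/83.10 = 0.01203 hr

Final: 0.01203 hr


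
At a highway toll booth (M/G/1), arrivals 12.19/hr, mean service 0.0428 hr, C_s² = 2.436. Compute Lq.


ρ = λ·E[S] = 12.19·0.0428 = 0.5217
Lq = ρ²(1+C_s²)/(2(1−ρ)) = 0.2722·(1+2.436)/(2·0.4783)
= 0.2722·3.4360/0.9565 = 0.97779

Final: 0.97779


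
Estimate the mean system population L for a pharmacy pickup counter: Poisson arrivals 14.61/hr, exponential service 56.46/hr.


ρ = λ/μ = 14.61/56.46 = 0.2588
L = ρ/(1−ρ) = 0.2588/(1 − 0.2588) = 0.2588/0.7412 = 0.3491

Final: 0.3491


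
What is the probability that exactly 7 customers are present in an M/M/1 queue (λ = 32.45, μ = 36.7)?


ρ = 32.45/36.7 = 0.8842
P_n = (1−ρ)·ρ^n = (1 − 0.8842)·0.8842^7 = 0.1158·0.422513 = 0.048929

Final: 0.048929


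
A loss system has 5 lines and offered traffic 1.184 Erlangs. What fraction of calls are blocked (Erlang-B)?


B(c,a) = (a^c/c!) / Σ_{k=0}^{c} a^k/k!
a^5/5! = 0.019390
Σ terms (k=0..5): 1.00000 + 1.18400 + 0.70093 + 0.27663 + 0.08188 + 0.01939 = 3.262834
B = 0.019390/3.262834 = 0.005943

Final: 0.005943


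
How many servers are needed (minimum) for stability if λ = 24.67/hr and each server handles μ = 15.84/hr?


Stability requires cμ > λ ⇔ c > λ/μ.
λ/μ = 24.67/15.84 = 1.5574
Minimum integer c = ⌊1.5574⌋ + 1 = 2
Check: 2·15.84 = 31.68 > 24.67, while 1·15.84 = 15.84 ≤ 24.67

Final: 2 servers


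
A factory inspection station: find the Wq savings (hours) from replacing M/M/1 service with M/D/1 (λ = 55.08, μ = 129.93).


ρ = 55.08/129.93 = 0.4239
Wq(M/M/1) = ρ/(μ−λ) = 0.4239/74.85 = 0.005664 hr
Wq(M/D/1) = ρ/(2(μ−λ)) = 0.002832 hr
Savings = 0.005664 − 0.002832 = 0.002832 hr

Final: 0.002832 hr


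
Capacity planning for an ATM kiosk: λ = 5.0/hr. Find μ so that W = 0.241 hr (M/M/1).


W = 1/(μ−λ) ⇒ μ − λ = 1/W = 1/0.241 = 4.1494
μ = λ + 1/W = 5.0 + 4.1494 = 9.1494 per hr

Final: 9.1494 /hr


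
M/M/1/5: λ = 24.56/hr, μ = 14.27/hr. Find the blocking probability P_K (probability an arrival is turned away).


ρ = λ/μ = 24.56/14.27 = 1.7211
P_K = (1−ρ)ρ^K/(1−ρ^(K+1)) = (-0.7211·15.101565)/(1 − 25.991200)
= -10.889636/-24.991200 = 0.435739

Final: 0.435739


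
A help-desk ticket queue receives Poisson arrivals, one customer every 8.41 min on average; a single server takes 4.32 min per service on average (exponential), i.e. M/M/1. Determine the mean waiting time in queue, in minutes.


λ = 60/8.41 = 7.1344 /hr
μ = 60/4.32 = 13.8889 /hr
ρ = λ/μ = 7.1344/13.8889 = 0.5137
Wq = ρ/(μ−λ) = 0.5137/(13.8889−7.1344) = 0.07605 hr
In minutes: 0.07605·60 = 4.563 min

Final: 4.563 min


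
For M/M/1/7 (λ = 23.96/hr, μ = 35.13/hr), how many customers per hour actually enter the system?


ρ = 0.6820; P_K = (1−ρ)ρ^7/(1−ρ^8) = 0.022901
λ_eff = λ(1 − P_K) = 23.96·(1 − 0.022901) = 23.96·0.977099 = 23.4113 /hr

Final: 23.4113 /hr


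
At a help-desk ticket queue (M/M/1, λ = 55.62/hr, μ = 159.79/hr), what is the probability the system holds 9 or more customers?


ρ = 55.62/159.79 = 0.3481
P(N ≥ n) = ρ^n = 0.3481^9 = 0.00007501

Final: 0.00007501


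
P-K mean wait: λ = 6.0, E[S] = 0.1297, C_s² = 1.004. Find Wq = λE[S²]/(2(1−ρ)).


ρ = λ·E[S] = 6.0·0.1297 = 0.7782
E[S²] = E[S]²(1+C_s²) = 0.1297²·(1+1.004) = 0.033711
Wq = λ·E[S²]/(2(1−ρ)) = 6.0·0.033711/(2·0.2218) = 0.45597 hr

Final: 0.45597 hr


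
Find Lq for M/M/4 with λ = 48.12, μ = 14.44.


a = λ/μ = 3.3324; ρ = a/4 = 0.8331
P₀ = 0.021349
Lq = P₀·a^c·ρ / (c!·(1−ρ)²) = 0.021349·123.32005·0.8331/(24·0.02785)
= 3.28099

Final: 3.28099


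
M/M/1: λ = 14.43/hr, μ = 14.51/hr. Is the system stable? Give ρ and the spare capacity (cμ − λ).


Total capacity cμ = 1·14.51 = 14.51/hr
ρ = λ/(cμ) = 14.43/14.51 = 0.9945
Stable ⇔ ρ < 1: YES
Spare capacity = cμ − λ = 14.51 − 14.43 = 0.08/hr

Final: ρ = 0.9945; stable; margin = 0.08/hr


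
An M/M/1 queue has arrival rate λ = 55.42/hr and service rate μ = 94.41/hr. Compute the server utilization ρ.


ρ = λ/μ = 55.42/94.41 = 0.5870

Final: 0.5870


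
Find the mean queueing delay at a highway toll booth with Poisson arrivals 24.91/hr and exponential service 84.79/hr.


ρ = 24.91/84.79 = 0.2938
Wq = ρ/(μ−λ) = 0.2938/(84.79 − 24.91) = 0.2938/59.88 = 0.004906 hr

Final: 0.004906 hr


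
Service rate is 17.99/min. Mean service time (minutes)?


Mean service time = 1/μ = 1/17.99 minute = 0.05559 minute
In minutes: 0.05559 × 1 = 0.05559 min

Final: 0.05559 min


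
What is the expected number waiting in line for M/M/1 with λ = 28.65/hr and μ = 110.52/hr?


ρ = 28.65/110.52 = 0.2592
Lq = ρ²/(1−ρ) = 0.06720/0.7408 = 0.09072

Final: 0.09072


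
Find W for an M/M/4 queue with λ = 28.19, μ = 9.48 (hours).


a = 2.9736; ρ = 0.7434; P₀ = 0.039256
Lq = P₀·a^c·ρ/(c!(1−ρ)²) = 1.44403
Wq = Lq/λ = 1.44403/28.19 = 0.05123 hr
W = Wq + 1/μ = 0.05123 + 0.10549 = 0.15671 hr

Final: 0.15671 hr


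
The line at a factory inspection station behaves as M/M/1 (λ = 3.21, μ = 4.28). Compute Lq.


ρ = 3.21/4.28 = 0.7500
Lq = ρ²/(1−ρ) = 0.5625/0.2500 = 2.2500

Final: 2.2500


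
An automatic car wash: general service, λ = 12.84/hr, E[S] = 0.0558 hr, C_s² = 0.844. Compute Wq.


ρ = λ·E[S] = 12.84·0.0558 = 0.7165
E[S²] = E[S]²(1+C_s²) = 0.0558²·(1+0.844) = 0.005742
Wq = λ·E[S²]/(2(1−ρ)) = 12.84·0.005742/(2·0.2835) = 0.13001 hr

Final: 0.13001 hr


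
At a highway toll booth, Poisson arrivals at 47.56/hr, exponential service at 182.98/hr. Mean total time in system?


W = 1/(μ−λ) = 1/(182.98 − 47.56) = 1/135.42 = 0.007384 hr

Final: 0.007384 hr


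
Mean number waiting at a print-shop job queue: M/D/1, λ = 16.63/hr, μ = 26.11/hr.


ρ = 16.63/26.11 = 0.6369
M/D/1: Lq = ρ²/(2(1−ρ)) = 0.4057/(2·0.3631) = 0.55865

Final: 0.55865


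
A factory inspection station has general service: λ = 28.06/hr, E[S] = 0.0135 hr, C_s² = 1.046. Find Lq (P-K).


ρ = λ·E[S] = 28.06·0.0135 = 0.3788
Lq = ρ²(1+C_s²)/(2(1−ρ)) = 0.1435·(1+1.046)/(2·0.6212)
= 0.1435·2.0460/1.2424 = 0.23632

Final: 0.23632


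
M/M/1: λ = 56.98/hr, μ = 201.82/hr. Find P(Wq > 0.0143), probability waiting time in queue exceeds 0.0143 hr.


ρ = 56.98/201.82 = 0.2823
P(Wq > t) = ρ·e^{−(μ−λ)t} = 0.2823·e^{−2.0712}
= 0.2823·0.126033 = 0.035583

Final: 0.035583


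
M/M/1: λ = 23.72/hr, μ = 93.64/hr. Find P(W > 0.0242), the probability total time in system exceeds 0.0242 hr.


W ~ Exponential(μ−λ) for M/M/1.
μ − λ = 93.64 − 23.72 = 69.9200
P(W > t) = e^{−(μ−λ)t} = e^{−1.6921} = 0.184139

Final: 0.184139


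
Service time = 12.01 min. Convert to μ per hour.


μ = 1/(service time) in consistent units.
1 hour = 60 min, so μ = 60/12.01 = 4.9958 per hour

Final: 4.9958 /hr


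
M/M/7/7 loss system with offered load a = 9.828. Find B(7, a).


B(c,a) = (a^c/c!) / Σ_{k=0}^{c} a^k/k!
a^7/7! = 1757.217413
Σ terms (k=0..7): 1.00000 + 9.82800 + 48.29479 + 158.21374 + 388.73116 + 764.08996 + 1251.57935 + 1757.21741 = 4378.954413
B = 1757.217413/4378.954413 = 0.401287

Final: 0.401287


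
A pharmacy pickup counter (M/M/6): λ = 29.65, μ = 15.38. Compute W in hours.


a = 1.9278; ρ = 0.3213; P₀ = 0.145292
Lq = P₀·a^c·ρ/(c!(1−ρ)²) = 0.007226
Wq = Lq/λ = 0.007226/29.65 = 0.0002437 hr
W = Wq + 1/μ = 0.0002437 + 0.06502 = 0.06526 hr

Final: 0.06526 hr


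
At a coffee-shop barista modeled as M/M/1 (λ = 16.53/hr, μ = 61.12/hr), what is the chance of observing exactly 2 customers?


ρ = 16.53/61.12 = 0.2705
P_n = (1−ρ)·ρ^n = (1 − 0.2705)·0.2705^2 = 0.7295·0.073144 = 0.053362

Final: 0.053362


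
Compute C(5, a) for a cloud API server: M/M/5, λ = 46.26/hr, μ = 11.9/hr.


a = λ/μ = 3.8874; ρ = a/5 = 0.7775
P₀ = 0.015386 (from M/M/c formula)
C(c,a) = [a^c/(c!(1−ρ))]·P₀ = [887.75543/(120·0.2225)]·0.015386
= 33.24613·0.015386 = 0.511513

Final: 0.511513


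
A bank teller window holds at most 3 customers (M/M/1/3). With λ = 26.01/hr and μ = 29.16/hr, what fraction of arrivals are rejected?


ρ = λ/μ = 26.01/29.16 = 0.8920
P_K = (1−ρ)ρ^K/(1−ρ^(K+1)) = (0.1080·0.709673)/(1 − 0.633011)
= 0.076662/0.366989 = 0.208895

Final: 0.208895


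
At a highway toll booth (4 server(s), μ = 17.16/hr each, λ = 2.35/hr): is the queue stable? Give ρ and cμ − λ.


Total capacity cμ = 4·17.16 = 68.64/hr
ρ = λ/(cμ) = 2.35/68.64 = 0.03424
Stable ⇔ ρ < 1: YES
Spare capacity = cμ − λ = 68.64 − 2.35 = 66.29/hr

Final: ρ = 0.03424; stable; margin = 66.29/hr


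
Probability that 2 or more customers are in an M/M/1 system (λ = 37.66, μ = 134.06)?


ρ = 37.66/134.06 = 0.2809
P(N ≥ n) = ρ^n = 0.2809^2 = 0.078915

Final: 0.078915


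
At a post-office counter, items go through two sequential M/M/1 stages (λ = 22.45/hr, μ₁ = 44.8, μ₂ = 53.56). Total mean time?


Each node sees arrival rate λ = 22.45/hr (tandem ⇒ throughput preserved).
W₁ = 1/(μ₁−λ) = 1/(44.8−22.45) = 0.04474 hr
W₂ = 1/(μ₂−λ) = 1/(53.56−22.45) = 0.03214 hr
W_total = W₁ + W₂ = 0.04474 + 0.03214 = 0.07689 hr

Final: 0.07689 hr


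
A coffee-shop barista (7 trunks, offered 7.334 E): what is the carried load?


B(7,7.334) = 0.269282 (Erlang-B)
Carried load = a(1 − B) = 7.334·(1 − 0.269282) = 7.334·0.730718 = 5.3591 E

Final: 5.3591 Erlangs


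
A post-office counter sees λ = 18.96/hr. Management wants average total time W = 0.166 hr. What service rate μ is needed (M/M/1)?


W = 1/(μ−λ) ⇒ μ − λ = 1/W = 1/0.166 = 6.0241
μ = λ + 1/W = 18.96 + 6.0241 = 24.9841 per hr

Final: 24.9841 /hr


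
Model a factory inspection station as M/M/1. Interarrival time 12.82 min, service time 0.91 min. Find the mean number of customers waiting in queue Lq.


λ = 60/12.82 = 4.6802 /hr
μ = 60/0.91 = 65.9341 /hr
ρ = λ/μ = 4.6802/65.9341 = 0.07098
Lq = ρ²/(1−ρ) = 0.005039/0.9290 = 0.005424

Final: 0.005424


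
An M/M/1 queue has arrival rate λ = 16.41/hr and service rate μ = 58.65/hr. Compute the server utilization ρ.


ρ = λ/μ = 16.41/58.65 = 0.2798

Final: 0.2798


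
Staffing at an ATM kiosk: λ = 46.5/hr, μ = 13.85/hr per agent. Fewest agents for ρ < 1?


Stability requires cμ > λ ⇔ c > λ/μ.
λ/μ = 46.5/13.85 = 3.3574
Minimum integer c = ⌊3.3574⌋ + 1 = 4
Check: 4·13.85 = 55.40 > 46.5, while 3·13.85 = 41.55 ≤ 46.5

Final: 4 servers


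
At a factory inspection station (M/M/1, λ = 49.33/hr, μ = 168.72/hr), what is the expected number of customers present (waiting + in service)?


ρ = λ/μ = 49.33/168.72 = 0.2924
L = ρ/(1−ρ) = 0.2924/(1 − 0.2924) = 0.2924/0.7076 = 0.4132

Final: 0.4132


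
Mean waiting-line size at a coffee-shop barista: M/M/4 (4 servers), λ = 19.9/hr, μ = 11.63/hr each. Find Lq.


a = λ/μ = 1.7111; ρ = a/4 = 0.4278
P₀ = 0.177489
Lq = P₀·a^c·ρ / (c!·(1−ρ)²) = 0.177489·8.57222·0.4278/(24·0.32744)
= 0.08282

Final: 0.08282


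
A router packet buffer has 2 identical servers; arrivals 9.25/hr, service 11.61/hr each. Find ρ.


ρ = λ/(cμ) = 9.25/(2·11.61) = 9.25/23.22 = 0.3984

Final: 0.3984


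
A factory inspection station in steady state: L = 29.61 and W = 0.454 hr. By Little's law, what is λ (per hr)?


λ = L/W = 29.61/0.454 = 65.2203 /hr

Final: 65.2203 /hr


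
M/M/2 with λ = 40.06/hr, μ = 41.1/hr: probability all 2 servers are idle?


a = λ/μ = 40.06/41.1 = 0.9747; ρ = a/c = 0.4873
Σ_{k=0}^{1} a^k/k! (terms k=0..1) = 1.00000 + 0.97470 = 1.97470
Tail: a^2/(2!(1−ρ)) = 0.95003/(2·0.5127) = 0.92659
P₀ = 1/(1.97470 + 0.92659) = 1/2.90128 = 0.344675

Final: 0.344675


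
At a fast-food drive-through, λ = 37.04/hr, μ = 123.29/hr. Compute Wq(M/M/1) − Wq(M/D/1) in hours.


ρ = 37.04/123.29 = 0.3004
Wq(M/M/1) = ρ/(μ−λ) = 0.3004/86.25 = 0.003483 hr
Wq(M/D/1) = ρ/(2(μ−λ)) = 0.001742 hr
Savings = 0.003483 − 0.001742 = 0.001742 hr

Final: 0.001742 hr


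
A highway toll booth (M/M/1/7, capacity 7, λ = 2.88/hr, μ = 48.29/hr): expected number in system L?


ρ = 2.88/48.29 = 0.05964
L = ρ[1 − (K+1)ρ^K + Kρ^(K+1)] / [(1−ρ)(1−ρ^(K+1))]
Numerator: 0.05964·(1 − 8·0.000000002684 + 7·1.601e-10) = 0.059640
Denominator: (0.9404)·(1.000000) = 0.940360
L = 0.059640/0.940360 = 0.06342

Final: 0.06342


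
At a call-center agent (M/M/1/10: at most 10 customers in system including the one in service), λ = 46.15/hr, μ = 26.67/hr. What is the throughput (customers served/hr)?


ρ = 1.7304; P_K = (1−ρ)ρ^10/(1−ρ^11) = 0.423118
λ_eff = λ(1 − P_K) = 46.15·(1 − 0.423118) = 46.15·0.576882 = 26.6231 /hr

Final: 26.6231 /hr


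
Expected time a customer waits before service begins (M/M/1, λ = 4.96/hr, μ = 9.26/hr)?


ρ = 4.96/9.26 = 0.5356
Wq = ρ/(μ−λ) = 0.5356/(9.26 − 4.96) = 0.5356/4.30 = 0.1246 hr

Final: 0.1246 hr


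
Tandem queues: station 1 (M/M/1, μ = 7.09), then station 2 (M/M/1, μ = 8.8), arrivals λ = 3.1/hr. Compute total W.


Each node sees arrival rate λ = 3.1/hr (tandem ⇒ throughput preserved).
W₁ = 1/(μ₁−λ) = 1/(7.09−3.1) = 0.25063 hr
W₂ = 1/(μ₂−λ) = 1/(8.8−3.1) = 0.17544 hr
W_total = W₁ + W₂ = 0.25063 + 0.17544 = 0.42607 hr

Final: 0.42607 hr


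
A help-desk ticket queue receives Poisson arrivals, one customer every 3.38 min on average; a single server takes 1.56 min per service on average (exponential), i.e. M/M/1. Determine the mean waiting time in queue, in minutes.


λ = 60/3.38 = 17.7515 /hr
μ = 60/1.56 = 38.4615 /hr
ρ = λ/μ = 17.7515/38.4615 = 0.4615
Wq = ρ/(μ−λ) = 0.4615/(38.4615−17.7515) = 0.02229 hr
In minutes: 0.02229·60 = 1.337 min

Final: 1.337 min


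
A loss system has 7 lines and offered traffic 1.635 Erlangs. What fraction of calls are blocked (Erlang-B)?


B(c,a) = (a^c/c!) / Σ_{k=0}^{c} a^k/k!
a^7/7! = 0.006197
Σ terms (k=0..7): 1.00000 + 1.63500 + 1.33661 + 0.72845 + 0.29776 + 0.09737 + 0.02653 + 0.006197 = 5.127917
B = 0.006197/5.127917 = 0.001209

Final: 0.001209


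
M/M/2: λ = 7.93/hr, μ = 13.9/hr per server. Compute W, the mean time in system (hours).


a = 0.5705; ρ = 0.2853; P₀ = 0.556115
Lq = P₀·a^c·ρ/(c!(1−ρ)²) = 0.05053
Wq = Lq/λ = 0.05053/7.93 = 0.006372 hr
W = Wq + 1/μ = 0.006372 + 0.07194 = 0.07831 hr

Final: 0.07831 hr


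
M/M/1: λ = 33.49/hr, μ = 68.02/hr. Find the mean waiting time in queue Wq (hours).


ρ = 33.49/68.02 = 0.4924
Wq = ρ/(μ−λ) = 0.4924/(68.02 − 33.49) = 0.4924/34.53 = 0.01426 hr

Final: 0.01426 hr


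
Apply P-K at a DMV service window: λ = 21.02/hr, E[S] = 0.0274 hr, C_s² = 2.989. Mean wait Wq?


ρ = λ·E[S] = 21.02·0.0274 = 0.5759
E[S²] = E[S]²(1+C_s²) = 0.0274²·(1+2.989) = 0.002995
Wq = λ·E[S²]/(2(1−ρ)) = 21.02·0.002995/(2·0.4241) = 0.07422 hr

Final: 0.07422 hr


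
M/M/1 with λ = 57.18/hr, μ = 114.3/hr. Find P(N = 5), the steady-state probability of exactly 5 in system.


ρ = 57.18/114.3 = 0.5003
P_n = (1−ρ)·ρ^n = (1 − 0.5003)·0.5003^5 = 0.4997·0.031332 = 0.015658

Final: 0.015658


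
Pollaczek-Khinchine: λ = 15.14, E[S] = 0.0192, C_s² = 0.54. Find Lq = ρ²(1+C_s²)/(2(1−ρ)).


ρ = λ·E[S] = 15.14·0.0192 = 0.2907
Lq = ρ²(1+C_s²)/(2(1−ρ)) = 0.08450·(1+0.54)/(2·0.7093)
= 0.08450·1.5400/1.4186 = 0.09173

Final: 0.09173


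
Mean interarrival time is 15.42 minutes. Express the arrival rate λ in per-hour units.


λ = 1/(interarrival time) in consistent units.
1 hour = 60 min, so λ = 60/15.42 = 3.8911 per hour

Final: 3.8911 /hr


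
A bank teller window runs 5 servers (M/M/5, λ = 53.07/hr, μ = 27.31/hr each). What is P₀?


a = λ/μ = 53.07/27.31 = 1.9432; ρ = a/c = 0.3886
Σ_{k=0}^{4} a^k/k! (terms k=0..4) = 1.00000 + 1.94324 + 1.88810 + 1.22301 + 0.59415 = 6.64851
Tail: a^5/(5!(1−ρ)) = 27.71003/(120·0.6114) = 0.37772
P₀ = 1/(6.64851 + 0.37772) = 1/7.02622 = 0.142324

Final: 0.142324


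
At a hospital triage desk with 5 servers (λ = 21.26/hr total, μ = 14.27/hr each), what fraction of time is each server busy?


ρ = λ/(cμ) = 21.26/(5·14.27) = 21.26/71.35 = 0.2980

Final: 0.2980


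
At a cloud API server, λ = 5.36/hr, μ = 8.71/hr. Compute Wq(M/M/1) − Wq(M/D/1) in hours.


ρ = 5.36/8.71 = 0.6154
Wq(M/M/1) = ρ/(μ−λ) = 0.6154/3.35 = 0.18370 hr
Wq(M/D/1) = ρ/(2(μ−λ)) = 0.09185 hr
Savings = 0.18370 − 0.09185 = 0.09185 hr

Final: 0.09185 hr


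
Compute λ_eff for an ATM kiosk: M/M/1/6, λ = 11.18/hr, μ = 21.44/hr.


ρ = 0.5215; P_K = (1−ρ)ρ^6/(1−ρ^7) = 0.009723
λ_eff = λ(1 − P_K) = 11.18·(1 − 0.009723) = 11.18·0.990277 = 11.0713 /hr

Final: 11.0713 /hr


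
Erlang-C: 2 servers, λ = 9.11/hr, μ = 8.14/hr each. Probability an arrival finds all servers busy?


a = λ/μ = 1.1192; ρ = a/2 = 0.5596
P₀ = 0.282395 (from M/M/c formula)
C(c,a) = [a^c/(c!(1−ρ))]·P₀ = [1.25253/(2·0.4404)]·0.282395
= 1.42198·0.282395 = 0.401559

Final: 0.401559


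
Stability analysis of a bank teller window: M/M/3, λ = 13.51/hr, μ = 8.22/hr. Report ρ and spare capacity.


Total capacity cμ = 3·8.22 = 24.66/hr
ρ = λ/(cμ) = 13.51/24.66 = 0.5479
Stable ⇔ ρ < 1: YES
Spare capacity = cμ − λ = 24.66 − 13.51 = 11.15/hr

Final: ρ = 0.5479; stable; margin = 11.15/hr


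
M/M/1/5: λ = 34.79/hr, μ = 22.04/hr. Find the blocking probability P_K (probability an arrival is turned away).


ρ = λ/μ = 34.79/22.04 = 1.5785
P_K = (1−ρ)ρ^K/(1−ρ^(K+1)) = (-0.5785·9.799732)/(1 − 15.468814)
= -5.669083/-14.468814 = 0.391814

Final: 0.391814


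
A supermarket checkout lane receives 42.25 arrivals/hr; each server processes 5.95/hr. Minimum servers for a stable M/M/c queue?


Stability requires cμ > λ ⇔ c > λ/μ.
λ/μ = 42.25/5.95 = 7.1008
Minimum integer c = ⌊7.1008⌋ + 1 = 8
Check: 8·5.95 = 47.60 > 42.25, while 7·5.95 = 41.65 ≤ 42.25

Final: 8 servers


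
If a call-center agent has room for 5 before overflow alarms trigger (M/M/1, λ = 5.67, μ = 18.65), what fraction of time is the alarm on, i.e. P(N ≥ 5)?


ρ = 5.67/18.65 = 0.3040
P(N ≥ n) = ρ^n = 0.3040^5 = 0.002597

Final: 0.002597


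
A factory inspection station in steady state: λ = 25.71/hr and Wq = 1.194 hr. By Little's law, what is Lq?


Lq = λWq = 25.71·1.194 = 30.6977

Final: 30.6977


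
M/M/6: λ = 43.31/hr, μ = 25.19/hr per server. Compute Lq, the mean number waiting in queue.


a = λ/μ = 1.7193; ρ = a/6 = 0.2866
P₀ = 0.179081
Lq = P₀·a^c·ρ / (c!·(1−ρ)²) = 0.179081·25.83212·0.2866/(720·0.50900)
= 0.003617

Final: 0.003617


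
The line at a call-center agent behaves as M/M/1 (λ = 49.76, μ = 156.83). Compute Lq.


ρ = 49.76/156.83 = 0.3173
Lq = ρ²/(1−ρ) = 0.1007/0.6827 = 0.1475

Final: 0.1475


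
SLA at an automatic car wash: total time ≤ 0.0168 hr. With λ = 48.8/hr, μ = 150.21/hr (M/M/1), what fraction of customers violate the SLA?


W ~ Exponential(μ−λ) for M/M/1.
μ − λ = 150.21 − 48.8 = 101.4100
P(W > t) = e^{−(μ−λ)t} = e^{−1.7037} = 0.182011

Final: 0.182011


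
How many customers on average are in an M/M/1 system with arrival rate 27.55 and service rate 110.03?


ρ = λ/μ = 27.55/110.03 = 0.2504
L = ρ/(1−ρ) = 0.2504/(1 − 0.2504) = 0.2504/0.7496 = 0.3340

Final: 0.3340


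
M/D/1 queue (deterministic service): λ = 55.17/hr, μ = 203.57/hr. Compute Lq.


ρ = 55.17/203.57 = 0.2710
M/D/1: Lq = ρ²/(2(1−ρ)) = 0.07345/(2·0.7290) = 0.05038

Final: 0.05038


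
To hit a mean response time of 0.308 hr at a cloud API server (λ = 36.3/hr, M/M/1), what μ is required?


W = 1/(μ−λ) ⇒ μ − λ = 1/W = 1/0.308 = 3.2468
μ = λ + 1/W = 36.3 + 3.2468 = 39.5468 per hr

Final: 39.5468 /hr


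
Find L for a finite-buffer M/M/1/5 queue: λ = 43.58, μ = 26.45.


ρ = 43.58/26.45 = 1.6476
L = ρ[1 − (K+1)ρ^K + Kρ^(K+1)] / [(1−ρ)(1−ρ^(K+1))]
Numerator: 1.6476·(1 − 6·12.142490 + 5·20.006416) = 46.425703
Denominator: (-0.6476)·(-19.006416) = 12.309259
L = 46.425703/12.309259 = 3.7716

Final: 3.7716


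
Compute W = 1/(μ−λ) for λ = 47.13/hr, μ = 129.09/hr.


W = 1/(μ−λ) = 1/(129.09 − 47.13) = 1/81.96 = 0.01220 hr

Final: 0.01220 hr


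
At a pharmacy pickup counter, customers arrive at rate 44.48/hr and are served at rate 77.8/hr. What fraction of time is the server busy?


ρ = λ/μ = 44.48/77.8 = 0.5717

Final: 0.5717


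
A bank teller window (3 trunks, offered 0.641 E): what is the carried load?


B(3,0.641) = 0.023221 (Erlang-B)
Carried load = a(1 − B) = 0.641·(1 − 0.023221) = 0.641·0.976779 = 0.6261 E

Final: 0.6261 Erlangs


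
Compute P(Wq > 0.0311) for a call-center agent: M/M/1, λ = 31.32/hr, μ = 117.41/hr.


ρ = 31.32/117.41 = 0.2668
P(Wq > t) = ρ·e^{−(μ−λ)t} = 0.2668·e^{−2.6774}
= 0.2668·0.068742 = 0.018337

Final: 0.018337


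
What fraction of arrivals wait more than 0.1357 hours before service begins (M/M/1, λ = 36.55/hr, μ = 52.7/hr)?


ρ = 36.55/52.7 = 0.6935
P(Wq > t) = ρ·e^{−(μ−λ)t} = 0.6935·e^{−2.1916}
= 0.6935·0.111743 = 0.077499

Final: 0.077499


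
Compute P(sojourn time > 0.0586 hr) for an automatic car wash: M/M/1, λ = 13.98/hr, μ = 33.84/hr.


W ~ Exponential(μ−λ) for M/M/1.
μ − λ = 33.84 − 13.98 = 19.8600
P(W > t) = e^{−(μ−λ)t} = e^{−1.1638} = 0.312298

Final: 0.312298


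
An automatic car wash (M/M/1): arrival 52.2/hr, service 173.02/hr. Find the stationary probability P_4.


ρ = 52.2/173.02 = 0.3017
P_n = (1−ρ)·ρ^n = (1 − 0.3017)·0.3017^4 = 0.6983·0.008285 = 0.005785

Final: 0.005785


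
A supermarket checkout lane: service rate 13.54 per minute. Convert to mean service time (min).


Mean service time = 1/μ = 1/13.54 minute = 0.07386 minute
In minutes: 0.07386 × 1 = 0.07386 min

Final: 0.07386 min


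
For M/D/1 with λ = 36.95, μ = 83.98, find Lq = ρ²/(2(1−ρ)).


ρ = 36.95/83.98 = 0.4400
M/D/1: Lq = ρ²/(2(1−ρ)) = 0.1936/(2·0.5600) = 0.17284

Final: 0.17284


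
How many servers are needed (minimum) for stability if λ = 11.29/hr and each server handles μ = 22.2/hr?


Stability requires cμ > λ ⇔ c > λ/μ.
λ/μ = 11.29/22.2 = 0.5086
Minimum integer c = ⌊0.5086⌋ + 1 = 1
Check: 1·22.2 = 22.20 > 11.29, while 0·22.2 = 0.00 ≤ 11.29

Final: 1 servers


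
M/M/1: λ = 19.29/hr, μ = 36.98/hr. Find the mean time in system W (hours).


W = 1/(μ−λ) = 1/(36.98 − 19.29) = 1/17.69 = 0.05653 hr

Final: 0.05653 hr


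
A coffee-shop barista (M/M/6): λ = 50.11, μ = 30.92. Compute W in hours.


a = 1.6206; ρ = 0.2701; P₀ = 0.197693
Lq = P₀·a^c·ρ/(c!(1−ρ)²) = 0.002522
Wq = Lq/λ = 0.002522/50.11 = 0.00005033 hr
W = Wq + 1/μ = 0.00005033 + 0.03234 = 0.03239 hr

Final: 0.03239 hr


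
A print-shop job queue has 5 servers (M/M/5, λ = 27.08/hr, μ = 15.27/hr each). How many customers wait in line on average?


a = λ/μ = 1.7734; ρ = a/5 = 0.3547
P₀ = 0.169087
Lq = P₀·a^c·ρ / (c!·(1−ρ)²) = 0.169087·17.54075·0.3547/(120·0.41643)
= 0.02105

Final: 0.02105


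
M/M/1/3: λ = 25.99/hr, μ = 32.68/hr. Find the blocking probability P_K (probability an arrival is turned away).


ρ = λ/μ = 25.99/32.68 = 0.7953
P_K = (1−ρ)ρ^K/(1−ρ^(K+1)) = (0.2047·0.503005)/(1 − 0.400034)
= 0.102971/0.599966 = 0.171629

Final: 0.171629


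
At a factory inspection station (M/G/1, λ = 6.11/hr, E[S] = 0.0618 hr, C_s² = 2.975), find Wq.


ρ = λ·E[S] = 6.11·0.0618 = 0.3776
E[S²] = E[S]²(1+C_s²) = 0.0618²·(1+2.975) = 0.015181
Wq = λ·E[S²]/(2(1−ρ)) = 6.11·0.015181/(2·0.6224) = 0.07452 hr

Final: 0.07452 hr


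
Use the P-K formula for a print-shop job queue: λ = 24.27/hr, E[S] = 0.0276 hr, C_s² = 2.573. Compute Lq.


ρ = λ·E[S] = 24.27·0.0276 = 0.6699
Lq = ρ²(1+C_s²)/(2(1−ρ)) = 0.4487·(1+2.573)/(2·0.3301)
= 0.4487·3.5730/0.6603 = 2.42802

Final: 2.42802


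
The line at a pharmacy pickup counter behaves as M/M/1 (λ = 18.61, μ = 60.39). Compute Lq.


ρ = 18.61/60.39 = 0.3082
Lq = ρ²/(1−ρ) = 0.09496/0.6918 = 0.1373

Final: 0.1373


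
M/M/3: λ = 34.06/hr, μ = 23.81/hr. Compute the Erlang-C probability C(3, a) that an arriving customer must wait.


a = λ/μ = 1.4305; ρ = a/3 = 0.4768
P₀ = 0.227989 (from M/M/c formula)
C(c,a) = [a^c/(c!(1−ρ))]·P₀ = [2.92722/(6·0.5232)]·0.227989
= 0.93253·0.227989 = 0.212606

Final: 0.212606


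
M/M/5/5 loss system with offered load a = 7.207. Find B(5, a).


B(c,a) = (a^c/c!) / Σ_{k=0}^{c} a^k/k!
a^5/5! = 162.028482
Σ terms (k=0..5): 1.00000 + 7.20700 + 25.97042 + 62.38962 + 112.41049 + 162.02848 = 371.006015
B = 162.028482/371.006015 = 0.436727

Final: 0.436727


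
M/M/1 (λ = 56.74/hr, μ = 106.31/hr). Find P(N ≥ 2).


ρ = 56.74/106.31 = 0.5337
P(N ≥ n) = ρ^n = 0.5337^2 = 0.284859

Final: 0.284859


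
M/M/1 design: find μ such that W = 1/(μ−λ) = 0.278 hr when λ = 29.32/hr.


W = 1/(μ−λ) ⇒ μ − λ = 1/W = 1/0.278 = 3.5971
μ = λ + 1/W = 29.32 + 3.5971 = 32.9171 per hr

Final: 32.9171 /hr


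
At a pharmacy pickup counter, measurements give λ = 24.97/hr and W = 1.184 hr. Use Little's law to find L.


L = λW = 24.97·1.184 = 29.5645

Final: 29.5645


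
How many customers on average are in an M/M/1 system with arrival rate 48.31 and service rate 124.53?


ρ = λ/μ = 48.31/124.53 = 0.3879
L = ρ/(1−ρ) = 0.3879/(1 − 0.3879) = 0.3879/0.6121 = 0.6338

Final: 0.6338


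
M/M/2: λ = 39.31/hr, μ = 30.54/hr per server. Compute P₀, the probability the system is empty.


a = λ/μ = 39.31/30.54 = 1.2872; ρ = a/c = 0.6436
Σ_{k=0}^{1} a^k/k! (terms k=0..1) = 1.00000 + 1.28716 = 2.28716
Tail: a^2/(2!(1−ρ)) = 1.65679/(2·0.3564) = 2.32423
P₀ = 1/(2.28716 + 2.32423) = 1/4.61139 = 0.216854

Final: 0.216854


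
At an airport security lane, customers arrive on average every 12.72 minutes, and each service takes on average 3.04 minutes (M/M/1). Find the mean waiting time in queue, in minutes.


λ = 60/12.72 = 4.7170 /hr
μ = 60/3.04 = 19.7368 /hr
ρ = λ/μ = 4.7170/19.7368 = 0.2390
Wq = ρ/(μ−λ) = 0.2390/(19.7368−4.7170) = 0.01591 hr
In minutes: 0.01591·60 = 0.9547 min

Final: 0.9547 min


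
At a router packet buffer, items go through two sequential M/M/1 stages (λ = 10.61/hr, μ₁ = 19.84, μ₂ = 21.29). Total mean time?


Each node sees arrival rate λ = 10.61/hr (tandem ⇒ throughput preserved).
W₁ = 1/(μ₁−λ) = 1/(19.84−10.61) = 0.10834 hr
W₂ = 1/(μ₂−λ) = 1/(21.29−10.61) = 0.09363 hr
W_total = W₁ + W₂ = 0.10834 + 0.09363 = 0.20198 hr

Final: 0.20198 hr


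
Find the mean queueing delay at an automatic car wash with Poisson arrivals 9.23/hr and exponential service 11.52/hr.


ρ = 9.23/11.52 = 0.8012
Wq = ρ/(μ−λ) = 0.8012/(11.52 − 9.23) = 0.8012/2.29 = 0.3499 hr

Final: 0.3499 hr


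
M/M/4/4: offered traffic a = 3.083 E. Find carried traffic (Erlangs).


B(4,3.083) = 0.215303 (Erlang-B)
Carried load = a(1 − B) = 3.083·(1 − 0.215303) = 3.083·0.784697 = 2.4192 E

Final: 2.4192 Erlangs


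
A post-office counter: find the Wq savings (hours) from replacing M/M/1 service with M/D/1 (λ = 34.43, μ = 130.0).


ρ = 34.43/130.0 = 0.2648
Wq(M/M/1) = ρ/(μ−λ) = 0.2648/95.57 = 0.002771 hr
Wq(M/D/1) = ρ/(2(μ−λ)) = 0.001386 hr
Savings = 0.002771 − 0.001386 = 0.001386 hr

Final: 0.001386 hr


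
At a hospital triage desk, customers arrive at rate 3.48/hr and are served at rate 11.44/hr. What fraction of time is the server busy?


ρ = λ/μ = 3.48/11.44 = 0.3042

Final: 0.3042


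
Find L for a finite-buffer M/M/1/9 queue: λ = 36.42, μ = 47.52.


ρ = 36.42/47.52 = 0.7664
L = ρ[1 − (K+1)ρ^K + Kρ^(K+1)] / [(1−ρ)(1−ρ^(K+1))]
Numerator: 0.7664·(1 − 10·0.091237 + 9·0.069925) = 0.549486
Denominator: (0.2336)·(0.930075) = 0.217252
L = 0.549486/0.217252 = 2.5293

Final: 2.5293


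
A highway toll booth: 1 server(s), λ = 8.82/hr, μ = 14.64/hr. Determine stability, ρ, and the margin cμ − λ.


Total capacity cμ = 1·14.64 = 14.64/hr
ρ = λ/(cμ) = 8.82/14.64 = 0.6025
Stable ⇔ ρ < 1: YES
Spare capacity = cμ − λ = 14.64 − 8.82 = 5.82/hr

Final: ρ = 0.6025; stable; margin = 5.82/hr


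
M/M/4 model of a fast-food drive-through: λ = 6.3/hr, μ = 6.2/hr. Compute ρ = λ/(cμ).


ρ = λ/(cμ) = 6.3/(4·6.2) = 6.3/24.80 = 0.2540

Final: 0.2540


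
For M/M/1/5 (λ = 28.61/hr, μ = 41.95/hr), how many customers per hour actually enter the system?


ρ = 0.6820; P_K = (1−ρ)ρ^5/(1−ρ^6) = 0.052169
λ_eff = λ(1 − P_K) = 28.61·(1 − 0.052169) = 28.61·0.947831 = 27.1174 /hr

Final: 27.1174 /hr


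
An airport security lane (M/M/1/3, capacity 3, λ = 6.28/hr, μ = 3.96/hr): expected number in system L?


ρ = 6.28/3.96 = 1.5859
L = ρ[1 − (K+1)ρ^K + Kρ^(K+1)] / [(1−ρ)(1−ρ^(K+1))]
Numerator: 1.5859·(1 − 4·3.988351 + 3·6.324961) = 6.377495
Denominator: (-0.5859)·(-5.324961) = 3.119674
L = 6.377495/3.119674 = 2.0443

Final: 2.0443


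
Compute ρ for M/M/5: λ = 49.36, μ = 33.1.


ρ = λ/(cμ) = 49.36/(5·33.1) = 49.36/165.50 = 0.2982

Final: 0.2982


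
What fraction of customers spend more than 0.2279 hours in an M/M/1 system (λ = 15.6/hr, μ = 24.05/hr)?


W ~ Exponential(μ−λ) for M/M/1.
μ − λ = 24.05 − 15.6 = 8.4500
P(W > t) = e^{−(μ−λ)t} = e^{−1.9258} = 0.145766

Final: 0.145766


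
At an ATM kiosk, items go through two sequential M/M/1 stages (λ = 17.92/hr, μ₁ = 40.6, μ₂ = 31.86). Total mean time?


Each node sees arrival rate λ = 17.92/hr (tandem ⇒ throughput preserved).
W₁ = 1/(μ₁−λ) = 1/(40.6−17.92) = 0.04409 hr
W₂ = 1/(μ₂−λ) = 1/(31.86−17.92) = 0.07174 hr
W_total = W₁ + W₂ = 0.04409 + 0.07174 = 0.11583 hr

Final: 0.11583 hr


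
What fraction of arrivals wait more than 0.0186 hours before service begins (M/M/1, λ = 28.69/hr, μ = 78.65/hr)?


ρ = 28.69/78.65 = 0.3648
P(Wq > t) = ρ·e^{−(μ−λ)t} = 0.3648·e^{−0.9293}
= 0.3648·0.394847 = 0.144033

Final: 0.144033


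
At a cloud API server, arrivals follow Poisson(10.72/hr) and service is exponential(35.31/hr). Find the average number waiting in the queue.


ρ = 10.72/35.31 = 0.3036
Lq = ρ²/(1−ρ) = 0.09217/0.6964 = 0.1324

Final: 0.1324


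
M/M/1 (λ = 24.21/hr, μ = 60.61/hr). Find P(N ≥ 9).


ρ = 24.21/60.61 = 0.3994
P(N ≥ n) = ρ^n = 0.3994^9 = 0.0002589

Final: 0.0002589


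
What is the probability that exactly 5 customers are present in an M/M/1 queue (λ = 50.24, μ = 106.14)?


ρ = 50.24/106.14 = 0.4733
P_n = (1−ρ)·ρ^n = (1 − 0.4733)·0.4733^5 = 0.5267·0.023760 = 0.012514

Final: 0.012514


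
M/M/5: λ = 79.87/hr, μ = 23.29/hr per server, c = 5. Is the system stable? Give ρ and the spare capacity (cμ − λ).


Total capacity cμ = 5·23.29 = 116.45/hr
ρ = λ/(cμ) = 79.87/116.45 = 0.6859
Stable ⇔ ρ < 1: YES
Spare capacity = cμ − λ = 116.45 − 79.87 = 36.58/hr

Final: ρ = 0.6859; stable; margin = 36.58/hr


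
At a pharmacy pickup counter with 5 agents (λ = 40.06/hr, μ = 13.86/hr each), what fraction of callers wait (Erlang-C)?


a = λ/μ = 2.8903; ρ = a/5 = 0.5781
P₀ = 0.052677 (from M/M/c formula)
C(c,a) = [a^c/(c!(1−ρ))]·P₀ = [201.71518/(120·0.4219)]·0.052677
= 3.98394·0.052677 = 0.209863

Final: 0.209863


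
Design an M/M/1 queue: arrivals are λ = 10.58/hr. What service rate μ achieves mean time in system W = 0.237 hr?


W = 1/(μ−λ) ⇒ μ − λ = 1/W = 1/0.237 = 4.2194
μ = λ + 1/W = 10.58 + 4.2194 = 14.7994 per hr

Final: 14.7994 /hr


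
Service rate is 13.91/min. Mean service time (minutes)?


Mean service time = 1/μ = 1/13.91 minute = 0.07189 minute
In minutes: 0.07189 × 1 = 0.07189 min

Final: 0.07189 min


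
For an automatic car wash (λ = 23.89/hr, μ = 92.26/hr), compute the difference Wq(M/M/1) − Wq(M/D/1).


ρ = 23.89/92.26 = 0.2589
Wq(M/M/1) = ρ/(μ−λ) = 0.2589/68.37 = 0.003787 hr
Wq(M/D/1) = ρ/(2(μ−λ)) = 0.001894 hr
Savings = 0.003787 − 0.001894 = 0.001894 hr

Final: 0.001894 hr


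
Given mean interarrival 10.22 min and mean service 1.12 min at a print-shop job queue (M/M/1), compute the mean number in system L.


λ = 60/10.22 = 5.8708 /hr
μ = 60/1.12 = 53.5714 /hr
ρ = λ/μ = 5.8708/53.5714 = 0.1096
L = ρ/(1−ρ) = 0.1096/0.8904 = 0.1231

Final: 0.1231


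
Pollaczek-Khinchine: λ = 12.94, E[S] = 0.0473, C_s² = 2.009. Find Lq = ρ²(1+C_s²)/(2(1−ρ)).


ρ = λ·E[S] = 12.94·0.0473 = 0.6121
Lq = ρ²(1+C_s²)/(2(1−ρ)) = 0.3746·(1+2.009)/(2·0.3879)
= 0.3746·3.0090/0.7759 = 1.45285

Final: 1.45285


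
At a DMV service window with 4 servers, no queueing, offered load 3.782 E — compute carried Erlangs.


B(4,3.782) = 0.289221 (Erlang-B)
Carried load = a(1 − B) = 3.782·(1 − 0.289221) = 3.782·0.710779 = 2.6882 E

Final: 2.6882 Erlangs


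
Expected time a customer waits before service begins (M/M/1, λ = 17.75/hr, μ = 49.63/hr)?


ρ = 17.75/49.63 = 0.3576
Wq = ρ/(μ−λ) = 0.3576/(49.63 − 17.75) = 0.3576/31.88 = 0.01122 hr

Final: 0.01122 hr


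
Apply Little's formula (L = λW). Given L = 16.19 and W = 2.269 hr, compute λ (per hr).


λ = L/W = 16.19/2.269 = 7.1353 /hr

Final: 7.1353 /hr


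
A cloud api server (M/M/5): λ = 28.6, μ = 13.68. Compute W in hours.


a = 2.0906; ρ = 0.4181; P₀ = 0.122444
Lq = P₀·a^c·ρ/(c!(1−ρ)²) = 0.05033
Wq = Lq/λ = 0.05033/28.6 = 0.001760 hr
W = Wq + 1/μ = 0.001760 + 0.07310 = 0.07486 hr

Final: 0.07486 hr


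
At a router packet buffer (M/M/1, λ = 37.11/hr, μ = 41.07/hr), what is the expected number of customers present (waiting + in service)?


ρ = λ/μ = 37.11/41.07 = 0.9036
L = ρ/(1−ρ) = 0.9036/(1 − 0.9036) = 0.9036/0.09642 = 9.3712

Final: 9.3712


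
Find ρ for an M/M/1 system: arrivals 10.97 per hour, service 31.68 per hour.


ρ = λ/μ = 10.97/31.68 = 0.3463

Final: 0.3463


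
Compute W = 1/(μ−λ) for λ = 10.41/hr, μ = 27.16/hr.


W = 1/(μ−λ) = 1/(27.16 − 10.41) = 1/16.75 = 0.05970 hr

Final: 0.05970 hr


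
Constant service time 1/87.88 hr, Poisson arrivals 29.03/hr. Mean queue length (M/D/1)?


ρ = 29.03/87.88 = 0.3303
M/D/1: Lq = ρ²/(2(1−ρ)) = 0.1091/(2·0.6697) = 0.08148

Final: 0.08148


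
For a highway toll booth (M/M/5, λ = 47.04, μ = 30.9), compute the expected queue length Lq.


a = λ/μ = 1.5223; ρ = a/5 = 0.3045
P₀ = 0.217826
Lq = P₀·a^c·ρ / (c!·(1−ρ)²) = 0.217826·8.17606·0.3045/(120·0.48377)
= 0.009341

Final: 0.009341


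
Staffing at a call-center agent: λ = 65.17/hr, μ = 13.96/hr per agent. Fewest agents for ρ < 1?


Stability requires cμ > λ ⇔ c > λ/μ.
λ/μ = 65.17/13.96 = 4.6683
Minimum integer c = ⌊4.6683⌋ + 1 = 5
Check: 5·13.96 = 69.80 > 65.17, while 4·13.96 = 55.84 ≤ 65.17

Final: 5 servers


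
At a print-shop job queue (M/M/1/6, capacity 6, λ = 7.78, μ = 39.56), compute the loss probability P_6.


ρ = λ/μ = 7.78/39.56 = 0.1967
P_K = (1−ρ)ρ^K/(1−ρ^(K+1)) = (0.8033·0.00005785)/(1 − 0.00001138)
= 0.00004648/0.999989 = 0.00004648

Final: 0.00004648


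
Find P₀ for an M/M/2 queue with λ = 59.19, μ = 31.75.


a = λ/μ = 59.19/31.75 = 1.8643; ρ = a/c = 0.9321
Σ_{k=0}^{1} a^k/k! (terms k=0..1) = 1.00000 + 1.86425 = 2.86425
Tail: a^2/(2!(1−ρ)) = 3.47544/(2·0.06787) = 25.60211
P₀ = 1/(2.86425 + 25.60211) = 1/28.46636 = 0.035129

Final: 0.035129


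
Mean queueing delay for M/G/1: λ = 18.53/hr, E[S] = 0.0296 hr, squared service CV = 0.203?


ρ = λ·E[S] = 18.53·0.0296 = 0.5485
E[S²] = E[S]²(1+C_s²) = 0.0296²·(1+0.203) = 0.001054
Wq = λ·E[S²]/(2(1−ρ)) = 18.53·0.001054/(2·0.4515) = 0.02163 hr

Final: 0.02163 hr


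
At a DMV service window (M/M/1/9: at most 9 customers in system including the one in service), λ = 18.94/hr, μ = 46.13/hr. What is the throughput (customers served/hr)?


ρ = 0.4106; P_K = (1−ρ)ρ^9/(1−ρ^10) = 0.0001955
λ_eff = λ(1 − P_K) = 18.94·(1 − 0.0001955) = 18.94·0.999805 = 18.9363 /hr

Final: 18.9363 /hr


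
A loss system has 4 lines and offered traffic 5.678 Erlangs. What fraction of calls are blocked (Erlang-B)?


B(c,a) = (a^c/c!) / Σ_{k=0}^{c} a^k/k!
a^4/4! = 43.308218
Σ terms (k=0..4): 1.00000 + 5.67800 + 16.11984 + 30.50949 + 43.30822 = 96.615547
B = 43.308218/96.615547 = 0.448253

Final: 0.448253


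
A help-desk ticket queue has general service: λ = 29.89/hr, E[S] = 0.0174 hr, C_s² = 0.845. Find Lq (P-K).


ρ = λ·E[S] = 29.89·0.0174 = 0.5201
Lq = ρ²(1+C_s²)/(2(1−ρ)) = 0.2705·(1+0.845)/(2·0.4799)
= 0.2705·1.8450/0.9598 = 0.51994

Final: 0.51994


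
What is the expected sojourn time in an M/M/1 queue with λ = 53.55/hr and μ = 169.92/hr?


W = 1/(μ−λ) = 1/(169.92 − 53.55) = 1/116.37 = 0.008593 hr

Final: 0.008593 hr


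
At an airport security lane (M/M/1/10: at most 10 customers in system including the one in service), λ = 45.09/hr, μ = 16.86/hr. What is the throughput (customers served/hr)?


ρ = 2.6744; P_K = (1−ρ)ρ^10/(1−ρ^11) = 0.626094
λ_eff = λ(1 − P_K) = 45.09·(1 − 0.626094) = 45.09·0.373906 = 16.8594 /hr

Final: 16.8594 /hr
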